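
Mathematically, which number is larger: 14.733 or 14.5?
14.733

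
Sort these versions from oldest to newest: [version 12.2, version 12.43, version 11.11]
[version 11.11, version 12.2, version 12.43]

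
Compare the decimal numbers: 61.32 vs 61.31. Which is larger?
61.32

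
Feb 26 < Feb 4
False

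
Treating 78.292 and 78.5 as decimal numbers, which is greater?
78.5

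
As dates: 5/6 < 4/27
False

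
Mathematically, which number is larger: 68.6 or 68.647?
68.647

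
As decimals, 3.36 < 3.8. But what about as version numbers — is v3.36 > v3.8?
True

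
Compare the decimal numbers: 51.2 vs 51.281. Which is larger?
51.281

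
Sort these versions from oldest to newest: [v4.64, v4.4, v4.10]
[v4.4, v4.10, v4.64]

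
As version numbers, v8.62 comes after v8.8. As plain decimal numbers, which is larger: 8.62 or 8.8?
8.8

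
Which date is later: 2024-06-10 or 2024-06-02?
2024-06-10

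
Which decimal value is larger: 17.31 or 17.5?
17.5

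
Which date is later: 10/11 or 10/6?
10/11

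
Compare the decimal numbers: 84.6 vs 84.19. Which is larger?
84.6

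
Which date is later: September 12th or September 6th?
September 12th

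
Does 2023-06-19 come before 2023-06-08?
No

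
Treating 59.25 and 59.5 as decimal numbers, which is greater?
59.5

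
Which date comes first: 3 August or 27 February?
27 February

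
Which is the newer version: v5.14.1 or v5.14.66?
v5.14.66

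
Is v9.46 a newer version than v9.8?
Yes. Version numbers are compared segment by segment as integers, not as decimals: minor version 46 > 8, so v9.46 > v9.8 (even though the decimal 9.46 < 9.8).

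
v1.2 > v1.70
False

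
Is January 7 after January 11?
No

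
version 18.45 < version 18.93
True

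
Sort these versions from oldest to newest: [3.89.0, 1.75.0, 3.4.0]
[1.75.0, 3.4.0, 3.89.0]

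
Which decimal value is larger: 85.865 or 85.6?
85.865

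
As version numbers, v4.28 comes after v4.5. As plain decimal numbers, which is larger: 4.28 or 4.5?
4.5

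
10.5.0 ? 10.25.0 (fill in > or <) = <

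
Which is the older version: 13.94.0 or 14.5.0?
13.94.0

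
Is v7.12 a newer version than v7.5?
Yes. Version numbers are compared segment by segment as integers, not as decimals: minor version 12 > 5, so v7.12 > v7.5 (even though the decimal 7.12 < 7.5).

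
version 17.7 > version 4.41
True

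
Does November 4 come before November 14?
Yes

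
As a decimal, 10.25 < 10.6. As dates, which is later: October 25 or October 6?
October 25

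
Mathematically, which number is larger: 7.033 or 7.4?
7.4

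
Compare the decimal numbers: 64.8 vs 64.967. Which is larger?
64.967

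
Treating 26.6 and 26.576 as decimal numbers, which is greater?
26.6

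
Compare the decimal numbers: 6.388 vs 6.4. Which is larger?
6.4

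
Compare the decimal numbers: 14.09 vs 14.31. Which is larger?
14.31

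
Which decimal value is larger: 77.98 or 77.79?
77.98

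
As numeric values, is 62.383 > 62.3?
True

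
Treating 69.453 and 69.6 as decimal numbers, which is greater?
69.6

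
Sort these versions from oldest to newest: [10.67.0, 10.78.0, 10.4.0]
[10.4.0, 10.67.0, 10.78.0]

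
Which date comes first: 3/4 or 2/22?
2/22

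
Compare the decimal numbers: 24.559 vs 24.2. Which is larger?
24.559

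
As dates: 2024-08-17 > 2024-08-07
True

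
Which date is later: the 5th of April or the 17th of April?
the 17th of April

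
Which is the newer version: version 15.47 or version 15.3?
version 15.47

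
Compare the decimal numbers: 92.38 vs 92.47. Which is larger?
92.47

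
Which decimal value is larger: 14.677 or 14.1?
14.677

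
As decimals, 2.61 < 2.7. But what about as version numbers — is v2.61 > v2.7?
True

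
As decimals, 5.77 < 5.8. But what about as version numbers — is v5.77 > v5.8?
True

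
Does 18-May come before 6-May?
No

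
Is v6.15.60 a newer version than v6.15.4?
Yes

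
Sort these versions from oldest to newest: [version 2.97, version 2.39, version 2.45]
[version 2.39, version 2.45, version 2.97]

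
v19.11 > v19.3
True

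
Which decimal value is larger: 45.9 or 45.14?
45.9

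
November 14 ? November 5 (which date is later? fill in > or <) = >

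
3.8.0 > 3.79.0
False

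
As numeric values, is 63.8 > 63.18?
True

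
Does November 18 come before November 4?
No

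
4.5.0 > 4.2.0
True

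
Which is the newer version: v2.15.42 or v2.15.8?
v2.15.42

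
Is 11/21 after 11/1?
Yes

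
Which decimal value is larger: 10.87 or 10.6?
10.87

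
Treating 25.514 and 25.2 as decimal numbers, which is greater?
25.514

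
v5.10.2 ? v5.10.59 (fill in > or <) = <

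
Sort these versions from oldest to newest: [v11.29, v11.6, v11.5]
[v11.5, v11.6, v11.29]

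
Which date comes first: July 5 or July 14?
July 5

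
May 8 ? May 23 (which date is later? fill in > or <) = <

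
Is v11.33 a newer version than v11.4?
Yes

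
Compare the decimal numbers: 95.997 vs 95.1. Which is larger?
95.997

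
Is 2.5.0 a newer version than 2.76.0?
No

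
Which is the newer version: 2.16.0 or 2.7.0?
2.16.0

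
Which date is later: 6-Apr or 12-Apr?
12-Apr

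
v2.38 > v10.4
False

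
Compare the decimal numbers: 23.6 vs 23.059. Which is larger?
23.6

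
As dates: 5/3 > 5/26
False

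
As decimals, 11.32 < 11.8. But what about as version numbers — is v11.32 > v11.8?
True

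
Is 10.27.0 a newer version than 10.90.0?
No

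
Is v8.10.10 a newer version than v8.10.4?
Yes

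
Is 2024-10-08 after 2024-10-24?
No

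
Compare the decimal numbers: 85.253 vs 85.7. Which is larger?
85.7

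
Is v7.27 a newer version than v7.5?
Yes. Version numbers are compared segment by segment as integers, not as decimals: minor version 27 > 5, so v7.27 > v7.5 (even though the decimal 7.27 < 7.5).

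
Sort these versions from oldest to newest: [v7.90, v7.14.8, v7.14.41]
[v7.14.8, v7.14.41, v7.90]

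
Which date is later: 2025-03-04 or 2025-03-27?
2025-03-27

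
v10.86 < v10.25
False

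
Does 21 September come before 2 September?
No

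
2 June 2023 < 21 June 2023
True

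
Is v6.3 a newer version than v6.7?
No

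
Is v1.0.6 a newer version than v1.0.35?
No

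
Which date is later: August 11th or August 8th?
August 11th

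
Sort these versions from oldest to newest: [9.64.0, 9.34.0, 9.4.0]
[9.4.0, 9.34.0, 9.64.0]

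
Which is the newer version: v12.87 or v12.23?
v12.87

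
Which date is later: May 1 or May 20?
May 20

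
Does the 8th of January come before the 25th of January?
Yes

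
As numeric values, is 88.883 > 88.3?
True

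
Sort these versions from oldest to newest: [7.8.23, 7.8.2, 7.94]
[7.8.2, 7.8.23, 7.94]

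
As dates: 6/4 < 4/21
False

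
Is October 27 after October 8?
Yes. Day 27 comes after day 8 in October — this is a date comparison, not a decimal one (the decimal 10.27 would be smaller than 10.8).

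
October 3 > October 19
False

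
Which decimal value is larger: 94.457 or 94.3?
94.457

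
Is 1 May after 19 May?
No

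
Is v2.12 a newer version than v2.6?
Yes. Version numbers are compared segment by segment as integers, not as decimals: minor version 12 > 6, so v2.12 > v2.6 (even though the decimal 2.12 < 2.6).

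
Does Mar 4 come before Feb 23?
No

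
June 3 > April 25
True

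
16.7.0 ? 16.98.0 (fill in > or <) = <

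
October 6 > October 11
False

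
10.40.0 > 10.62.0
False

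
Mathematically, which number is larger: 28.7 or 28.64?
28.7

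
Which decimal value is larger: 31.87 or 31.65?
31.87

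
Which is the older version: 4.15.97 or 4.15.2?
4.15.2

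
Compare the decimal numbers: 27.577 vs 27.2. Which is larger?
27.577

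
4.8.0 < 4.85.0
True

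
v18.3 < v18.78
True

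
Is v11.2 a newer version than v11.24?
No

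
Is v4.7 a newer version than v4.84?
No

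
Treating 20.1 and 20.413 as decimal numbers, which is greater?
20.413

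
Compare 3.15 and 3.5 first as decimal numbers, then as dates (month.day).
As decimals: 3.15 < 3.5. As dates: 3/15 is later than 3/5 (day 15 > day 5).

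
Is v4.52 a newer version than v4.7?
Yes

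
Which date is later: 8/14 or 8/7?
8/14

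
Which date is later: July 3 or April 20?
July 3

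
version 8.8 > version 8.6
True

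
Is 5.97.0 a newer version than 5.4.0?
Yes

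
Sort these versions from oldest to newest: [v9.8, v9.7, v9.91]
[v9.7, v9.8, v9.91]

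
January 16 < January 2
False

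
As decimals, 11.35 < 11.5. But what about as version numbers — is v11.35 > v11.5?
True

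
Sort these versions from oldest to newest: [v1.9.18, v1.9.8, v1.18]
[v1.9.8, v1.9.18, v1.18]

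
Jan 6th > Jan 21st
False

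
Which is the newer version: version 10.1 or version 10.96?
version 10.96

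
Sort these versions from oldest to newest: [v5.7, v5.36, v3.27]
[v3.27, v5.7, v5.36]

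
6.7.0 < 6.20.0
True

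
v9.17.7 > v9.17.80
False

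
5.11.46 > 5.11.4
True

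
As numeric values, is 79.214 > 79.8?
False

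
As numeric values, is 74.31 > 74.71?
False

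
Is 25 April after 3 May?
No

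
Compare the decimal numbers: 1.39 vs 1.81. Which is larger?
1.81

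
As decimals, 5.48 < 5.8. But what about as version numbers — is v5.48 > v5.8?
True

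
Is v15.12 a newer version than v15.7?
Yes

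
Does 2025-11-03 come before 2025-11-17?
Yes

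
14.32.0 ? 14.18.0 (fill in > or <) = >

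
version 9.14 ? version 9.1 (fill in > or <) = >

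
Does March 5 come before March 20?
Yes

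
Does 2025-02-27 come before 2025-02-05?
No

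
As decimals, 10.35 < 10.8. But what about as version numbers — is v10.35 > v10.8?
True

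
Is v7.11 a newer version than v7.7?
Yes. Version numbers are compared segment by segment as integers, not as decimals: minor version 11 > 7, so v7.11 > v7.7 (even though the decimal 7.11 < 7.7).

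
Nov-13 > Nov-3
True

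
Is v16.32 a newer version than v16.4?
Yes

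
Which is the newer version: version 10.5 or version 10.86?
version 10.86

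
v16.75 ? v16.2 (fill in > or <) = >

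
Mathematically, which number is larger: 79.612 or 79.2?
79.612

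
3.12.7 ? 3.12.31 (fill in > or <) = <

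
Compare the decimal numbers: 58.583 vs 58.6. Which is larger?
58.6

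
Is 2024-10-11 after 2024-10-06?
Yes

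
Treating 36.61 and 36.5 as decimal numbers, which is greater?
36.61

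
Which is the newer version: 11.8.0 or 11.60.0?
11.60.0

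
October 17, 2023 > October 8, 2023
True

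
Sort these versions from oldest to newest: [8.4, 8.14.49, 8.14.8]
[8.4, 8.14.8, 8.14.49]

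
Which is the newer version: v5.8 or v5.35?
v5.35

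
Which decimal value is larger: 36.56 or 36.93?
36.93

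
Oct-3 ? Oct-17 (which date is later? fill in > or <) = <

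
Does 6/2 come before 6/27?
Yes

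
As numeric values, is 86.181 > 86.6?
False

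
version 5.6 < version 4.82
False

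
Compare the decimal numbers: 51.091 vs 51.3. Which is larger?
51.3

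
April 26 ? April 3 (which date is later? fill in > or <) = >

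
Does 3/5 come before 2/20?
No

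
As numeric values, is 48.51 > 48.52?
False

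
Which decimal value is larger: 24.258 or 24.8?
24.8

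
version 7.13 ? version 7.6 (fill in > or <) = >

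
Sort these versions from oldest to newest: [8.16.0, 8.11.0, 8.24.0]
[8.11.0, 8.16.0, 8.24.0]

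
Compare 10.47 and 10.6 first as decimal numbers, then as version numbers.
As decimals: 10.47 < 10.6. As versions: v10.47 > v10.6 (minor version 47 > 6).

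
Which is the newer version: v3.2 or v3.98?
v3.98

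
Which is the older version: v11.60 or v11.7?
v11.7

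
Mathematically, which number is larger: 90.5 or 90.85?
90.85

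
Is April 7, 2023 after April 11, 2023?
No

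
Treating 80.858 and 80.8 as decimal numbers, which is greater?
80.858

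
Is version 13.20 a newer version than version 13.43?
No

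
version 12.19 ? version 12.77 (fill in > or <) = <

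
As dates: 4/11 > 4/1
True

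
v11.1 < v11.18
True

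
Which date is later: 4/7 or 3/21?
4/7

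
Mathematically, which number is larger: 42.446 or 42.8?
42.8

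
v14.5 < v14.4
False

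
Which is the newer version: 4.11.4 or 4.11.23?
4.11.23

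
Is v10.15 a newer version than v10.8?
Yes. Version numbers are compared segment by segment as integers, not as decimals: minor version 15 > 8, so v10.15 > v10.8 (even though the decimal 10.15 < 10.8).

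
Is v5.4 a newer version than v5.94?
No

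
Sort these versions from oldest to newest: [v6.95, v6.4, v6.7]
[v6.4, v6.7, v6.95]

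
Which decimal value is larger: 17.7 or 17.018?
17.7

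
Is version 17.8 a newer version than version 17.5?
Yes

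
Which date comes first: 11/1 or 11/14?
11/1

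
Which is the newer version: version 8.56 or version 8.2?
version 8.56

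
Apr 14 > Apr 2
True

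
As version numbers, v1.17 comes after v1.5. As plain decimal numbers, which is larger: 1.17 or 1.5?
1.5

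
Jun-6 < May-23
False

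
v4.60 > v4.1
True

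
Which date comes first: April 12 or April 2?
April 2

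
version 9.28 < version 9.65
True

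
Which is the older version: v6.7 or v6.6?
v6.6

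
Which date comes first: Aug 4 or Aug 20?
Aug 4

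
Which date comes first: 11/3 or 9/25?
9/25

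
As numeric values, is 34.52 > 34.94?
False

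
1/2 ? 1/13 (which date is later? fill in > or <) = <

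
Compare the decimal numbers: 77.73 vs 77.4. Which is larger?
77.73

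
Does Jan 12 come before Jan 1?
No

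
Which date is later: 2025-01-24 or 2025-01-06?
2025-01-24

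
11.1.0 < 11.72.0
True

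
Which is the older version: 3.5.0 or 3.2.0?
3.2.0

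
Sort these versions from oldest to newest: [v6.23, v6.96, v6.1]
[v6.1, v6.23, v6.96]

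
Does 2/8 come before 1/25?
No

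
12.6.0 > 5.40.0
True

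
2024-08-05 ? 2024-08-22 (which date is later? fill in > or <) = <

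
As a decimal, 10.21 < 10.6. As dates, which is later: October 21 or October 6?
October 21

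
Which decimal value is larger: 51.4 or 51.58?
51.58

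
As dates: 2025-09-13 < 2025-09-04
False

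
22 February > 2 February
True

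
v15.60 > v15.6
True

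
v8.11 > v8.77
False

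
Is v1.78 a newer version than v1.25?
Yes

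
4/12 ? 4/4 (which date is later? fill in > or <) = >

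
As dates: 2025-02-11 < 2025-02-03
False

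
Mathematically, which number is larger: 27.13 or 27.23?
27.23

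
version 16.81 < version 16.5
False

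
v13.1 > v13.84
False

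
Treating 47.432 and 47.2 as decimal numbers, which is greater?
47.432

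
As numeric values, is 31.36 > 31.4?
False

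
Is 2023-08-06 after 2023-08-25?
No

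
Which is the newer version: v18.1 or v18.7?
v18.7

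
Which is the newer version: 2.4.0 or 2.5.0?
2.5.0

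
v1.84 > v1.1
True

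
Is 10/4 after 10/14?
No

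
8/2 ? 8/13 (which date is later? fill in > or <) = <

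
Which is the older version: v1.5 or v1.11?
v1.5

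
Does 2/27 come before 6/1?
Yes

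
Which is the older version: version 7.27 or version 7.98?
version 7.27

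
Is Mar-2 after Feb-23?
Yes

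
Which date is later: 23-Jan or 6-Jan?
23-Jan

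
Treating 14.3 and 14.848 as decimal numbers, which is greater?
14.848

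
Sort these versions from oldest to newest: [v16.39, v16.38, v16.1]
[v16.1, v16.38, v16.39]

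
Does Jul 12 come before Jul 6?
No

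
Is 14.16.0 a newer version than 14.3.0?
Yes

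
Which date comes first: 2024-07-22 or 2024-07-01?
2024-07-01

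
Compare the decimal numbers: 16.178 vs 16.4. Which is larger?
16.4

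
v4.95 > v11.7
False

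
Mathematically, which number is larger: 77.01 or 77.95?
77.95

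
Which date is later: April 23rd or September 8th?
September 8th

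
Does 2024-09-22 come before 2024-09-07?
No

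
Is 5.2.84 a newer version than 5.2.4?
Yes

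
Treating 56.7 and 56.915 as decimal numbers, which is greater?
56.915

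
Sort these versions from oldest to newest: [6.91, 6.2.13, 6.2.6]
[6.2.6, 6.2.13, 6.91]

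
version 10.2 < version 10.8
True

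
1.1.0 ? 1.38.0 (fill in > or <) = <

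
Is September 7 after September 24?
No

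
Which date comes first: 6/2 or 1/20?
1/20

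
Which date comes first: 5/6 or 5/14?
5/6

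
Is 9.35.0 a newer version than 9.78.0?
No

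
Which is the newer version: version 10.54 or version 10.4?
version 10.54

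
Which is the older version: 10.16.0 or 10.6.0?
10.6.0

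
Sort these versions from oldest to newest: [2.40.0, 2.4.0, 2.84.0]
[2.4.0, 2.40.0, 2.84.0]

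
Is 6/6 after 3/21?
Yes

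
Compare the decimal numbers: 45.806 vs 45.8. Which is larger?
45.806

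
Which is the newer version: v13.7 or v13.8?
v13.8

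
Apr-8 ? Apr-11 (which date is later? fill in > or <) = <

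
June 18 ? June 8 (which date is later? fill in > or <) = >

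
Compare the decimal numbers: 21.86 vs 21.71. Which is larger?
21.86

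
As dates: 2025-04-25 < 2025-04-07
False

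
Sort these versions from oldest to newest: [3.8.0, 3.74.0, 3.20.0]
[3.8.0, 3.20.0, 3.74.0]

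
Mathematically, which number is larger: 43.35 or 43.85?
43.85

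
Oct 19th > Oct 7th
True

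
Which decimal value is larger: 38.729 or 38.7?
38.729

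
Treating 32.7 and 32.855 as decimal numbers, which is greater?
32.855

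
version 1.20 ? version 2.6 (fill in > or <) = <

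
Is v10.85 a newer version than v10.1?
Yes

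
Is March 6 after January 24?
Yes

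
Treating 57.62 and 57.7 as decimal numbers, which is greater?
57.7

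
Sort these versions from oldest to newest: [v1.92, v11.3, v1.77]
[v1.77, v1.92, v11.3]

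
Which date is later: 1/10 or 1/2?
1/10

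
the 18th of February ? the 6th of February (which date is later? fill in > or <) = >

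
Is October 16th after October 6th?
Yes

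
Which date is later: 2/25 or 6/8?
6/8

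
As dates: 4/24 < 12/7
True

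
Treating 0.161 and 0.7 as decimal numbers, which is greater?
0.7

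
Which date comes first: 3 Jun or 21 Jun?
3 Jun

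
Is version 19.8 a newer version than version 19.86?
No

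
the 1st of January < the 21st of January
True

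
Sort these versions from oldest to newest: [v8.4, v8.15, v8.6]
[v8.4, v8.6, v8.15]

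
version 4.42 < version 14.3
True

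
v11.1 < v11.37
True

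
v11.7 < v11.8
True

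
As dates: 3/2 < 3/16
True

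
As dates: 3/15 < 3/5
False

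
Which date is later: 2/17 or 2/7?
2/17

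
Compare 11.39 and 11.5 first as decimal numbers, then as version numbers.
As decimals: 11.39 < 11.5. As versions: v11.39 > v11.5 (minor version 39 > 5).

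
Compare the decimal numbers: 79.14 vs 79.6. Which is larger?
79.6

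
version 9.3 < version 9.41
True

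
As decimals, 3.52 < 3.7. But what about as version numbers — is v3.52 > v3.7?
True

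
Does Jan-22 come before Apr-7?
Yes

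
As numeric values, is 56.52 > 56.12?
True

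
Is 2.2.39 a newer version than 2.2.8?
Yes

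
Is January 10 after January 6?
Yes. Day 10 comes after day 6 in January — this is a date comparison, not a decimal one (the decimal 1.10 would be smaller than 1.6).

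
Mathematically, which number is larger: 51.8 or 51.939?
51.939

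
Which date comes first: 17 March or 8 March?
8 March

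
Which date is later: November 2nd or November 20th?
November 20th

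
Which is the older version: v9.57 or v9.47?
v9.47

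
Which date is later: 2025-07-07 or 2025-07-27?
2025-07-27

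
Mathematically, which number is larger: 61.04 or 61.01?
61.04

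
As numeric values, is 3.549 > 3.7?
False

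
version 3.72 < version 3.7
False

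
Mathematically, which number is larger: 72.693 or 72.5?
72.693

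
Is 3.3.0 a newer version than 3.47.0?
No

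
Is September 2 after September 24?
No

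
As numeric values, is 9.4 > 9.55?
False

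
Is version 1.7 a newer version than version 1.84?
No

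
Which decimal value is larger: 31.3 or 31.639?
31.639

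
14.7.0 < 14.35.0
True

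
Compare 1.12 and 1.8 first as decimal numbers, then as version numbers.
As decimals: 1.12 < 1.8. As versions: v1.12 > v1.8 (minor version 12 > 8).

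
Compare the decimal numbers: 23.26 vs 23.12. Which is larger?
23.26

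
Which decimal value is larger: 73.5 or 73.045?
73.5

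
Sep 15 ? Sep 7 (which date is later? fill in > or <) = >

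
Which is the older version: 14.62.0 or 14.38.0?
14.38.0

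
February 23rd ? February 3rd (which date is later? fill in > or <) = >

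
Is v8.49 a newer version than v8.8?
Yes. Version numbers are compared segment by segment as integers, not as decimals: minor version 49 > 8, so v8.49 > v8.8 (even though the decimal 8.49 < 8.8).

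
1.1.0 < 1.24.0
True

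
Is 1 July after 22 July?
No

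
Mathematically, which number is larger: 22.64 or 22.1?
22.64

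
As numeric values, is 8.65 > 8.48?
True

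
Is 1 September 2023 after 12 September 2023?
No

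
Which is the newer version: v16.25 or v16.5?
v16.25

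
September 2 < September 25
True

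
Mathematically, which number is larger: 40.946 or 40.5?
40.946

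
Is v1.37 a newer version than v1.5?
Yes. Version numbers are compared segment by segment as integers, not as decimals: minor version 37 > 5, so v1.37 > v1.5 (even though the decimal 1.37 < 1.5).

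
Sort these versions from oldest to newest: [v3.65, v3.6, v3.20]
[v3.6, v3.20, v3.65]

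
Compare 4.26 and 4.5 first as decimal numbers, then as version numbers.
As decimals: 4.26 < 4.5. As versions: v4.26 > v4.5 (minor version 26 > 5).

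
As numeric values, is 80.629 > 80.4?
True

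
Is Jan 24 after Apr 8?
No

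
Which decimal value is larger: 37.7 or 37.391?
37.7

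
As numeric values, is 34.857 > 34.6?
True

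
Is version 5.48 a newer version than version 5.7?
Yes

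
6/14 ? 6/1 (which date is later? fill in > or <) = >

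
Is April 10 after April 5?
Yes. Day 10 comes after day 5 in April — this is a date comparison, not a decimal one (the decimal 4.10 would be smaller than 4.5).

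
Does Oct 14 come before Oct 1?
No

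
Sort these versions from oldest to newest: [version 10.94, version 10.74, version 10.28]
[version 10.28, version 10.74, version 10.94]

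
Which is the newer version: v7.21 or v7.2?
v7.21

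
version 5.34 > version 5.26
True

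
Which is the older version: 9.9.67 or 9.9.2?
9.9.2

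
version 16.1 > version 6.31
True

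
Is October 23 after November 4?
No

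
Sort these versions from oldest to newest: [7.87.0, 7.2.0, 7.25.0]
[7.2.0, 7.25.0, 7.87.0]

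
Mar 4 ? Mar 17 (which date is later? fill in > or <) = <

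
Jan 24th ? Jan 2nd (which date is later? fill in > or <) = >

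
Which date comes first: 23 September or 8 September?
8 September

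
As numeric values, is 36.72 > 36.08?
True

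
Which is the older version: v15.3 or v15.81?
v15.3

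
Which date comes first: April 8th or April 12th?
April 8th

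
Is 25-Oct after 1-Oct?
Yes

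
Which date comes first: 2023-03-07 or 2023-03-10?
2023-03-07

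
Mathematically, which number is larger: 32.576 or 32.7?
32.7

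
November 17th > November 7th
True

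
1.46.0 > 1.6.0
True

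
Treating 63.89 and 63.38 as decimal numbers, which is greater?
63.89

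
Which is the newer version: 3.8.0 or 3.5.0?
3.8.0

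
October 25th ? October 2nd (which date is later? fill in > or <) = >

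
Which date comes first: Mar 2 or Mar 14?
Mar 2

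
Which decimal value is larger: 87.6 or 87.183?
87.6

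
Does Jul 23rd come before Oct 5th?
Yes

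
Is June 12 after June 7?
Yes. Day 12 comes after day 7 in June — this is a date comparison, not a decimal one (the decimal 6.12 would be smaller than 6.7).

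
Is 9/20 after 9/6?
Yes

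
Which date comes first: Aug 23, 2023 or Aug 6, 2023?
Aug 6, 2023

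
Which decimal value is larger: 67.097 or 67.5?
67.5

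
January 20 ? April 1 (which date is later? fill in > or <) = <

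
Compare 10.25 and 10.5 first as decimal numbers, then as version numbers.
As decimals: 10.25 < 10.5. As versions: v10.25 > v10.5 (minor version 25 > 5).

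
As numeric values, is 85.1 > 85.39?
False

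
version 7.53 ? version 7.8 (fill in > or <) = >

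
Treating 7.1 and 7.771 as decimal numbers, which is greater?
7.771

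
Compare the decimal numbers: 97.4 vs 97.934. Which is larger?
97.934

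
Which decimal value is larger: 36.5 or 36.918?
36.918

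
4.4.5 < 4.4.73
True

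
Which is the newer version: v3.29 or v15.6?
v15.6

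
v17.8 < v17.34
True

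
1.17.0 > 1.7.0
True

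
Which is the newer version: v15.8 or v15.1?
v15.8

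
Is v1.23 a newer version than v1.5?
Yes. Version numbers are compared segment by segment as integers, not as decimals: minor version 23 > 5, so v1.23 > v1.5 (even though the decimal 1.23 < 1.5).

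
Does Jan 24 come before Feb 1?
Yes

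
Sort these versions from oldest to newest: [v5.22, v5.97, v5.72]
[v5.22, v5.72, v5.97]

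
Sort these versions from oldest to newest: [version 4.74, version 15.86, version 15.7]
[version 4.74, version 15.7, version 15.86]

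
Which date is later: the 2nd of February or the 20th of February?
the 20th of February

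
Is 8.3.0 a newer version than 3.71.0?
Yes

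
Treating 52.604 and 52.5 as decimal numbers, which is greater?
52.604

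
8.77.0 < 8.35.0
False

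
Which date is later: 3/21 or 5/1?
5/1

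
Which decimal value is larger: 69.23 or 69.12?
69.23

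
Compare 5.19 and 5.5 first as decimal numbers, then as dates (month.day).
As decimals: 5.19 < 5.5. As dates: 5/19 is later than 5/5 (day 19 > day 5).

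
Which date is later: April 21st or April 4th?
April 21st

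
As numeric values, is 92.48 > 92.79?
False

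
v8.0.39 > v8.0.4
True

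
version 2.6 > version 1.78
True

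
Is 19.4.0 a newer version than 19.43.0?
No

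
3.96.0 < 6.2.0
True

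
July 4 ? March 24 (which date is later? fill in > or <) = >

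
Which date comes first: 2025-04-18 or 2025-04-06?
2025-04-06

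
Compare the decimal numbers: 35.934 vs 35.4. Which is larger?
35.934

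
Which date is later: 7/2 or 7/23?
7/23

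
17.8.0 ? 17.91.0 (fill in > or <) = <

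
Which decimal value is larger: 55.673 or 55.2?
55.673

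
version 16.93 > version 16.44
True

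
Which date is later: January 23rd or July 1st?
July 1st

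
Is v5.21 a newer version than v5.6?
Yes. Version numbers are compared segment by segment as integers, not as decimals: minor version 21 > 6, so v5.21 > v5.6 (even though the decimal 5.21 < 5.6).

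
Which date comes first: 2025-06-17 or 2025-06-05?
2025-06-05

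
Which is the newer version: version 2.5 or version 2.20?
version 2.20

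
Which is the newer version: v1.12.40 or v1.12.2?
v1.12.40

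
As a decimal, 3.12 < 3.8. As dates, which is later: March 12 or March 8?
March 12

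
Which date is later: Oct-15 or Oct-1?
Oct-15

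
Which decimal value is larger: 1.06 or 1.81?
1.81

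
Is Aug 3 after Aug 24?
No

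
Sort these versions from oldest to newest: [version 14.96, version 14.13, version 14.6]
[version 14.6, version 14.13, version 14.96]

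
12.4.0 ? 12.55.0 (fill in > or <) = <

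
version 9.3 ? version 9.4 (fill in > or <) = <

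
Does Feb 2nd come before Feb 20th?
Yes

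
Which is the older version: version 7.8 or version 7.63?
version 7.8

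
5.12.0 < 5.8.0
False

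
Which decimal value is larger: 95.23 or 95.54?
95.54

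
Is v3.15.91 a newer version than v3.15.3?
Yes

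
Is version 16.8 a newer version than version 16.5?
Yes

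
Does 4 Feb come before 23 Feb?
Yes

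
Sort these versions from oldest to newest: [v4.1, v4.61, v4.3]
[v4.1, v4.3, v4.61]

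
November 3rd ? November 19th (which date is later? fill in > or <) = <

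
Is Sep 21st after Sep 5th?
Yes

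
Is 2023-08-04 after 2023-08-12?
No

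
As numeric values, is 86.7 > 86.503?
True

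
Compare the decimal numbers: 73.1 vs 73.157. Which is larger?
73.157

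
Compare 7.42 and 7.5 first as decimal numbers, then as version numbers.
As decimals: 7.42 < 7.5. As versions: v7.42 > v7.5 (minor version 42 > 5).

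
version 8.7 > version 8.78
False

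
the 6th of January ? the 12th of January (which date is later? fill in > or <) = <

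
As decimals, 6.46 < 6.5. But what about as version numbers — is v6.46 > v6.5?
True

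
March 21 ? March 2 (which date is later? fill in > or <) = >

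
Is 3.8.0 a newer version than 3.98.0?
No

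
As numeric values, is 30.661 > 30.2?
True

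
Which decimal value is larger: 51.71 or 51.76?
51.76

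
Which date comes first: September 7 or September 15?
September 7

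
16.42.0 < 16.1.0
False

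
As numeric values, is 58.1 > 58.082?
True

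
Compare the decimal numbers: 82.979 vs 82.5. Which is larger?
82.979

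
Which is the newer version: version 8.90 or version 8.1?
version 8.90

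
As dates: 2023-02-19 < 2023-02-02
False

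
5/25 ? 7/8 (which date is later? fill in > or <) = <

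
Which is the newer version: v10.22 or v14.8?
v14.8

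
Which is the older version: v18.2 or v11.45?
v11.45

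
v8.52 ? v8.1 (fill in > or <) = >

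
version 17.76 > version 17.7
True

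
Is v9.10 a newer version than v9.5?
Yes. Version numbers are compared segment by segment as integers, not as decimals: minor version 10 > 5, so v9.10 > v9.5 (even though the decimal 9.10 < 9.5).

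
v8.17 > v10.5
False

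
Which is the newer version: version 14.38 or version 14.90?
version 14.90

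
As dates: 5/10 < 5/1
False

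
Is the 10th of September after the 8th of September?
Yes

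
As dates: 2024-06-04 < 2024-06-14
True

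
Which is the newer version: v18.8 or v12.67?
v18.8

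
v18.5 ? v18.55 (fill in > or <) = <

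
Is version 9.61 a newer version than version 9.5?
Yes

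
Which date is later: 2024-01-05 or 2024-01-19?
2024-01-19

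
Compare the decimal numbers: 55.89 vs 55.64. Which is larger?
55.89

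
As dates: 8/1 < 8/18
True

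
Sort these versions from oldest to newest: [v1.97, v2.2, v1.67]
[v1.67, v1.97, v2.2]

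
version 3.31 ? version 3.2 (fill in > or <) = >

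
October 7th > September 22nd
True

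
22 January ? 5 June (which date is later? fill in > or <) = <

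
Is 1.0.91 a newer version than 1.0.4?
Yes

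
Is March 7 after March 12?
No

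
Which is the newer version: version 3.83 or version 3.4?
version 3.83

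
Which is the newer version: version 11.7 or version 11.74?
version 11.74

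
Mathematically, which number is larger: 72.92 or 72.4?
72.92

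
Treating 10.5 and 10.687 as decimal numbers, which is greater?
10.687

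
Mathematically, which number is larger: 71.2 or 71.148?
71.2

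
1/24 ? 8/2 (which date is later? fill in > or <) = <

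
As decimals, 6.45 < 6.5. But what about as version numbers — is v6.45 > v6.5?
True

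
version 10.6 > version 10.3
True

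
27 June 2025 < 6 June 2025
False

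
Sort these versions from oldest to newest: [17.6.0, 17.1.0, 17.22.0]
[17.1.0, 17.6.0, 17.22.0]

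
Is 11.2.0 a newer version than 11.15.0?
No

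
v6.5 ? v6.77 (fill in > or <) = <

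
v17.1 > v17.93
False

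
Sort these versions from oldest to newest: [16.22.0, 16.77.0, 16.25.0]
[16.22.0, 16.25.0, 16.77.0]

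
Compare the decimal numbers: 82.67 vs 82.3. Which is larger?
82.67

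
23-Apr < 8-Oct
True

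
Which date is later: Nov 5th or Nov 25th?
Nov 25th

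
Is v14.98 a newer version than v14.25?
Yes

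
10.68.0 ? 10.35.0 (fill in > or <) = >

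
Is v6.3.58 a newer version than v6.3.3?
Yes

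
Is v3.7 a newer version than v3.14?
No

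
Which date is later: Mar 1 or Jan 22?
Mar 1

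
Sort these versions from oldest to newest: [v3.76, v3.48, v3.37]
[v3.37, v3.48, v3.76]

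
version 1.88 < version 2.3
True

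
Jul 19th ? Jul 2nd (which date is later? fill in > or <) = >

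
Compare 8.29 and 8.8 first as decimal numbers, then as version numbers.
As decimals: 8.29 < 8.8. As versions: v8.29 > v8.8 (minor version 29 > 8).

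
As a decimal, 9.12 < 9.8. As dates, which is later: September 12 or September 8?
September 12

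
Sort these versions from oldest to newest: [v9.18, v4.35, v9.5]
[v4.35, v9.5, v9.18]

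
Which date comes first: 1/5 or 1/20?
1/5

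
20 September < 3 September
False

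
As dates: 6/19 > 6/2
True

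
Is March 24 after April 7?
No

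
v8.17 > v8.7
True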